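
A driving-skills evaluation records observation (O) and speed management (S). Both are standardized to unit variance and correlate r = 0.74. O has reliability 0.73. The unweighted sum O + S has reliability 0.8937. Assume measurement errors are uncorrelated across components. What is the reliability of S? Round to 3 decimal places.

Var(O+S) = 2 + 2·0.74 = 3.480.
True-score variance = ρ_O + ρ_S + 2·0.74, so 0.8937 = (0.73 + ρ_S + 1.48) / 3.480.
ρ_S = 0.8937·3.480 − 0.73 − 1.48 = 0.900.

0.900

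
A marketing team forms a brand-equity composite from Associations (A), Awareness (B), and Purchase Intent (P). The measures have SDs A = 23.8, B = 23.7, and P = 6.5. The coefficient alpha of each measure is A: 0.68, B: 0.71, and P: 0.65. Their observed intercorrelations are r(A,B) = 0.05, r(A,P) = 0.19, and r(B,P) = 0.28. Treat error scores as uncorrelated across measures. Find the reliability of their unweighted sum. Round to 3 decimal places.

Var(A+B+P) = 23.8² + 23.7² + 6.5² + 2·[23.8·23.7·0.05 + 23.8·6.5·0.19 + 23.7·6.5·0.28] = 1170.38 + 201.46 = 1371.84.
Because errors are independent across components, Cov(Tᵢ,Tⱼ) = Cov(Xᵢ,Xⱼ); the off-diagonal part of the true-score variance is the same as above.
True-score variance = [23.8²·0.68 + 23.7²·0.71 + 6.5²·0.65] + 201.46 = 811.442 + 201.46 = 1012.9.
Reliability = 1012.9 / 1371.84 = 0.738.

0.738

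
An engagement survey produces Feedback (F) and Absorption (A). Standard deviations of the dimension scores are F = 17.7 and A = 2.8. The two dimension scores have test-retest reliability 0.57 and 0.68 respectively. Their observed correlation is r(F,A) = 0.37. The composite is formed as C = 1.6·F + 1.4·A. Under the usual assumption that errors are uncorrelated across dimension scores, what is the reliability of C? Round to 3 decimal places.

0.611

Var(C) = 1.6²·17.7² + 1.4²·2.8² + 2·[2.24·17.7·2.8·0.37] = 817.389 + 82.1507 = 899.539.
Because errors are independent across components, Cov(Tᵢ,Tⱼ) = Cov(Xᵢ,Xⱼ); the off-diagonal part of the true-score variance is the same as above.
True-score variance = [1.6²·17.7²·0.57 + 1.4²·2.8²·0.68] + 82.1507 = 467.602 + 82.1507 = 549.753.
Reliability = 549.753 / 899.539 = 0.611.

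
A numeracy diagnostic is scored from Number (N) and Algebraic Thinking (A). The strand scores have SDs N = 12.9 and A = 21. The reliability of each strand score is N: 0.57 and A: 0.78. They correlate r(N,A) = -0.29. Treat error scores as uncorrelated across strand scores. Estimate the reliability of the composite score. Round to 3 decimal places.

Var(N+A) = 12.9² + 21² + 2·[12.9·21·(-0.29)] = 607.41 − 157.122 = 450.288.
Under uncorrelated errors the observed covariances equal the true-score covariances, so only the own-variance terms attenuate.
True-score variance = [12.9²·0.57 + 21²·0.78] − 157.122 = 438.834 − 157.122 = 281.712.
Reliability = 281.712 / 450.288 = 0.626.

0.626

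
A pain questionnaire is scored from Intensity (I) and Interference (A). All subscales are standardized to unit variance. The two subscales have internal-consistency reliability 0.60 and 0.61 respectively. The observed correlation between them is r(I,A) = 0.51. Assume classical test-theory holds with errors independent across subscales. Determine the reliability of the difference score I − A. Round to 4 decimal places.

Var(I−A) = 1 + 1 − 2·0.51 = 2 − 1.02 = 0.98.
With uncorrelated errors the cross-covariances are all true-score covariance, so they carry over unchanged; only the diagonal terms shrink to ρᵢσᵢ².
True-score variance = [0.60 + 0.61] − 1.02 = 1.21 − 1.02 = 0.19.
Reliability = 0.19 / 0.98 = 0.1939.

0.1939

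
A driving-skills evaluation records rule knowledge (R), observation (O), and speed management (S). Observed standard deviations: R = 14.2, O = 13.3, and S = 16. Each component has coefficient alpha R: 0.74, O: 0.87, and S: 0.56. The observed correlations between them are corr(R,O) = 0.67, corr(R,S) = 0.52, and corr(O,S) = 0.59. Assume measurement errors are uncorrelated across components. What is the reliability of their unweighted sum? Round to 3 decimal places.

Var(R+O+S) = 14.2² + 13.3² + 16² + 2·[14.2·13.3·0.67 + 14.2·16·0.52 + 13.3·16·0.59] = 634.53 + 740.464 = 1374.99.
Because errors are independent across components, Cov(Tᵢ,Tⱼ) = Cov(Xᵢ,Xⱼ); the off-diagonal part of the true-score variance is the same as above.
True-score variance = [14.2²·0.74 + 13.3²·0.87 + 16²·0.56] + 740.464 = 446.468 + 740.464 = 1186.93.
Reliability = 1186.93 / 1374.99 = 0.863.

0.863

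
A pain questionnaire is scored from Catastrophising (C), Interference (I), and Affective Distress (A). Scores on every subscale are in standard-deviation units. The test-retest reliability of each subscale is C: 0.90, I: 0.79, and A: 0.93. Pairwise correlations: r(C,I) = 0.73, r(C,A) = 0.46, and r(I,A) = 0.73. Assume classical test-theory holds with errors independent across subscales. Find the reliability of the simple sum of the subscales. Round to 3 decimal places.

0.944

Var(C+I+A) = 3 + 2·[0.73 + 0.46 + 0.73] = 3 + 3.84 = 6.84.
Because errors are independent across components, Cov(Tᵢ,Tⱼ) = Cov(Xᵢ,Xⱼ); the off-diagonal part of the true-score variance is the same as above.
True-score variance = [0.90 + 0.79 + 0.93] + 3.84 = 2.62 + 3.84 = 6.46.
Reliability = 6.46 / 6.84 = 0.944.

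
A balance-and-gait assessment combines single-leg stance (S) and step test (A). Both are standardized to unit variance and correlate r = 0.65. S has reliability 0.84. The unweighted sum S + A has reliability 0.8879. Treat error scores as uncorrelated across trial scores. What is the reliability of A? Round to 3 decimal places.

Var(S+A) = 2 + 2·0.65 = 3.300.
True-score variance = ρ_S + ρ_A + 2·0.65, so 0.8879 = (0.84 + ρ_A + 1.30) / 3.300.
ρ_A = 0.8879·3.300 − 0.84 − 1.30 = 0.790.

0.790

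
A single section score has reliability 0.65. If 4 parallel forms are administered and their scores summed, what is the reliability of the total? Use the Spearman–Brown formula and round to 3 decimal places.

0.881

ρ_k = kρ / (1 + (k−1)ρ) = 4·0.65 / (1 + 3·0.65) = 2.600 / 2.950 = 0.881.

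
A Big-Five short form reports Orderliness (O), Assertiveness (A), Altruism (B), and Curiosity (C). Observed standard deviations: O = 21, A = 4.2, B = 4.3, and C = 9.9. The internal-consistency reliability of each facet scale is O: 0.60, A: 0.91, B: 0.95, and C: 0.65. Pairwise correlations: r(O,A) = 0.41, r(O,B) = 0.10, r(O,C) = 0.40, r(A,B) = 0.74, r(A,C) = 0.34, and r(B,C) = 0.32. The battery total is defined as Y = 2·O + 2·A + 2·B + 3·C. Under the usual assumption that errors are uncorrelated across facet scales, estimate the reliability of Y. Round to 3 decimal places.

Var(Y) = 2²·21² + 2²·4.2² + 2²·4.3² + 3²·9.9² + 2·[4·21·4.2·0.41 + 4·21·4.3·0.10 + 6·21·9.9·0.40 + 4·4.2·4.3·0.74 + 6·4.2·9.9·0.34 + 6·4.3·9.9·0.32] = 2790.61 + 1799.49 = 4590.1.
With uncorrelated errors the cross-covariances are all true-score covariance, so they carry over unchanged; only the diagonal terms shrink to ρᵢσᵢ².
True-score variance = [2²·21²·0.60 + 2²·4.2²·0.91 + 2²·4.3²·0.95 + 3²·9.9²·0.65] + 1799.49 = 1766.23 + 1799.49 = 3565.72.
Reliability = 3565.72 / 4590.1 = 0.777.

0.777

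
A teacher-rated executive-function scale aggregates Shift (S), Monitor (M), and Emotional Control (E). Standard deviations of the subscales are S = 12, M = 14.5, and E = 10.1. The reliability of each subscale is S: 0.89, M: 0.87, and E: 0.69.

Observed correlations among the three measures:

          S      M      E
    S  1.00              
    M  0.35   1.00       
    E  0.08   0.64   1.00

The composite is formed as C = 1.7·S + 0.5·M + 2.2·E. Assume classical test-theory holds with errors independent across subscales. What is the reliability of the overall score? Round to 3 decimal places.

0.847

Var(C) = 1.7²·12² + 0.5²·14.5² + 2.2²·10.1² + 2·[0.85·12·14.5·0.35 + 3.74·12·10.1·0.08 + 1.1·14.5·10.1·0.64] = 962.451 + 382.258 = 1344.71.
With uncorrelated errors the cross-covariances are all true-score covariance, so they carry over unchanged; only the diagonal terms shrink to ρᵢσᵢ².
True-score variance = [1.7²·12²·0.89 + 0.5²·14.5²·0.87 + 2.2²·10.1²·0.69] + 382.258 = 756.784 + 382.258 = 1139.04.
Reliability = 1139.04 / 1344.71 = 0.847.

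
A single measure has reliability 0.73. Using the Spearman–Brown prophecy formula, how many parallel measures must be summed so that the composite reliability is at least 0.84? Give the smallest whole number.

k ≥ ρ*(1−ρ₁)/(ρ₁(1−ρ*)) = 0.84·0.27 / (0.73·0.16) = 1.942.
Smallest integer k = 2.

2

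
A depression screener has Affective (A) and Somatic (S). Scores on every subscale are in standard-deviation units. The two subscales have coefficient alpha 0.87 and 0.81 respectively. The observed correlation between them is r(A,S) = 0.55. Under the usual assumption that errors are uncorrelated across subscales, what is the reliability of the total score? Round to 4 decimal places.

Var(A+S) = 2 + 2·[0.55] = 2 + 1.1 = 3.1.
With uncorrelated errors the cross-covariances are all true-score covariance, so they carry over unchanged; only the diagonal terms shrink to ρᵢσᵢ².
True-score variance = [0.87 + 0.81] + 1.1 = 1.68 + 1.1 = 2.78.
Reliability = 2.78 / 3.1 = 0.8968.

0.8968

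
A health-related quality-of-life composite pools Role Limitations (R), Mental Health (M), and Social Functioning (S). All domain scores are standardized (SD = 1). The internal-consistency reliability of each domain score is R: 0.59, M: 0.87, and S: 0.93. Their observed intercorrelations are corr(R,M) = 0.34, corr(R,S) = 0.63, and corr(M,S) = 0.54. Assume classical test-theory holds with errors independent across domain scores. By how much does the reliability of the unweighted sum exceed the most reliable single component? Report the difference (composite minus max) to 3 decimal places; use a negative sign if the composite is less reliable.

Var(sum) = 3 + 3.02 = 6.02; true-score variance = 2.39 + 3.02 = 5.41; composite reliability = 0.8987.
Max component reliability = 0.9300.
Difference = 0.8987 − 0.9300 = -0.031.

-0.031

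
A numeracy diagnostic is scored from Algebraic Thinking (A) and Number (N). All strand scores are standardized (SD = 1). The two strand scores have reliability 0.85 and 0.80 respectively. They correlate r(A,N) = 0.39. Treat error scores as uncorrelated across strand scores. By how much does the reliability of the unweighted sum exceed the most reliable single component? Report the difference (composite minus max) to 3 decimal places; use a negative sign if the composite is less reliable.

Var(sum) = 2 + 0.78 = 2.78; true-score variance = 1.65 + 0.78 = 2.43; composite reliability = 0.8741.
Max component reliability = 0.8500.
Difference = 0.8741 − 0.8500 = 0.024.

0.024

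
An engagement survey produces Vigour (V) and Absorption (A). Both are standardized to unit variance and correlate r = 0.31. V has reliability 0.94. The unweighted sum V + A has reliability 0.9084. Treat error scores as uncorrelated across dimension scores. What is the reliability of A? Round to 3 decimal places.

Var(V+A) = 2 + 2·0.31 = 2.620.
True-score variance = ρ_V + ρ_A + 2·0.31, so 0.9084 = (0.94 + ρ_A + 0.62) / 2.620.
ρ_A = 0.9084·2.620 − 0.94 − 0.62 = 0.820.

0.820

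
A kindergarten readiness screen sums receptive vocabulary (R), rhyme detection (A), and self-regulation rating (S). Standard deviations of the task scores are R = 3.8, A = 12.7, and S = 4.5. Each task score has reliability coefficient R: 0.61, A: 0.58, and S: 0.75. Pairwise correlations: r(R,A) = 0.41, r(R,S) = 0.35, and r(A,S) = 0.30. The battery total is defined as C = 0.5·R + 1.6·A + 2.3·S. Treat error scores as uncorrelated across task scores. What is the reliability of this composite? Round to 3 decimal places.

Var(C) = 0.5²·3.8² + 1.6²·12.7² + 2.3²·4.5² + 2·[0.8·3.8·12.7·0.41 + 1.15·3.8·4.5·0.35 + 3.68·12.7·4.5·0.30] = 523.635 + 171.611 = 695.246.
Under uncorrelated errors the observed covariances equal the true-score covariances, so only the own-variance terms attenuate.
True-score variance = [0.5²·3.8²·0.61 + 1.6²·12.7²·0.58 + 2.3²·4.5²·0.75] + 171.611 = 322.027 + 171.611 = 493.639.
Reliability = 493.639 / 695.246 = 0.710.

0.710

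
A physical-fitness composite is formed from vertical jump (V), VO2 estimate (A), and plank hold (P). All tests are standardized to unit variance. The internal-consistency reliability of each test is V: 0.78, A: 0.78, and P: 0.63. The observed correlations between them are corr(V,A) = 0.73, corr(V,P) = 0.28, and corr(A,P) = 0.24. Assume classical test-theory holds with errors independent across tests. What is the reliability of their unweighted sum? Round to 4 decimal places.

0.8527

Var(V+A+P) = 3 + 2·[0.73 + 0.28 + 0.24] = 3 + 2.5 = 5.5.
Under uncorrelated errors the observed covariances equal the true-score covariances, so only the own-variance terms attenuate.
True-score variance = [0.78 + 0.78 + 0.63] + 2.5 = 2.19 + 2.5 = 4.69.
Reliability = 4.69 / 5.5 = 0.8527.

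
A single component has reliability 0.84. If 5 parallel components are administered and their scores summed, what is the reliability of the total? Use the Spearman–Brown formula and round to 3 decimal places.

ρ_k = kρ / (1 + (k−1)ρ) = 5·0.84 / (1 + 4·0.84) = 4.200 / 4.360 = 0.963.

0.963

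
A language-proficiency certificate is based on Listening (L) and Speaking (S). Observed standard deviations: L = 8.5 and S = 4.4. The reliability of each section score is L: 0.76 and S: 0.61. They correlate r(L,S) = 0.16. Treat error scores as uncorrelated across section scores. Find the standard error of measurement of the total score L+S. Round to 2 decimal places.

4.99

Var(total) = 91.61 + 11.968 = 103.578.
True-score variance = 66.7196 + 11.968 = 78.6876, so reliability = 0.7597.
Error variance = 103.578 − 78.6876 = 24.8904; SEM = √24.8904 = 4.99.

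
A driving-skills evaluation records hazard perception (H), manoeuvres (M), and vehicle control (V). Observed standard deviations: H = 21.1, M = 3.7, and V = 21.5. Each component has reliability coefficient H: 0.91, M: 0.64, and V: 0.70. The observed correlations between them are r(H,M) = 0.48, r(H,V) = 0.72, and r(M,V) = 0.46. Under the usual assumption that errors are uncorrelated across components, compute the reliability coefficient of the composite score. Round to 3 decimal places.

0.893

Var(H+M+V) = 21.1² + 3.7² + 21.5² + 2·[21.1·3.7·0.48 + 21.1·21.5·0.72 + 3.7·21.5·0.46] = 921.15 + 801.389 = 1722.54.
Under uncorrelated errors the observed covariances equal the true-score covariances, so only the own-variance terms attenuate.
True-score variance = [21.1²·0.91 + 3.7²·0.64 + 21.5²·0.70] + 801.389 = 737.478 + 801.389 = 1538.87.
Reliability = 1538.87 / 1722.54 = 0.893.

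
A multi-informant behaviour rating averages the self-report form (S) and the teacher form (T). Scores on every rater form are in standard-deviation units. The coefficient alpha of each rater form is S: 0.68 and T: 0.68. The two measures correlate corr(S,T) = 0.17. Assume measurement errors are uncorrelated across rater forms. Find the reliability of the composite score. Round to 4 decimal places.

Var(S+T) = 2 + 2·[0.17] = 2 + 0.34 = 2.34.
Because errors are independent across components, Cov(Tᵢ,Tⱼ) = Cov(Xᵢ,Xⱼ); the off-diagonal part of the true-score variance is the same as above.
True-score variance = [0.68 + 0.68] + 0.34 = 1.36 + 0.34 = 1.7.
Reliability = 1.7 / 2.34 = 0.7265.

0.7265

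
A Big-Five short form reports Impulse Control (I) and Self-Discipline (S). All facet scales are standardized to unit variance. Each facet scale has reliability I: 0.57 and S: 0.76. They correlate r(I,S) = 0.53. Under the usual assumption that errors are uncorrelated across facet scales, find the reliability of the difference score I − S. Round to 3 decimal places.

0.287

Var(I−S) = 1 + 1 − 2·0.53 = 2 − 1.06 = 0.94.
Because errors are independent across components, Cov(Tᵢ,Tⱼ) = Cov(Xᵢ,Xⱼ); the off-diagonal part of the true-score variance is the same as above.
True-score variance = [0.57 + 0.76] − 1.06 = 1.33 − 1.06 = 0.27.
Reliability = 0.27 / 0.94 = 0.287.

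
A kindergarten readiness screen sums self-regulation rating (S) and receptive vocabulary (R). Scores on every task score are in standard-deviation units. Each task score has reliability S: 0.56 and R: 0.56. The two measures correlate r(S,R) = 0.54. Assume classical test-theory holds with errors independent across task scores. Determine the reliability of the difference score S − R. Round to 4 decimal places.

Var(S−R) = 1 + 1 − 2·0.54 = 2 − 1.08 = 0.92.
With uncorrelated errors the cross-covariances are all true-score covariance, so they carry over unchanged; only the diagonal terms shrink to ρᵢσᵢ².
True-score variance = [0.56 + 0.56] − 1.08 = 1.12 − 1.08 = 0.04.
Reliability = 0.04 / 0.92 = 0.0435.

0.0435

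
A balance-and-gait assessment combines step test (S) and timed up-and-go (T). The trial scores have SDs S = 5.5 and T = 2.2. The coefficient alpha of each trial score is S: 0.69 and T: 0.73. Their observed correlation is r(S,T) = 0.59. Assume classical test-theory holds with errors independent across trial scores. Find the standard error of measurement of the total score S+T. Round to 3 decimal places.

Var(total) = 35.09 + 14.278 = 49.368.
True-score variance = 24.4057 + 14.278 = 38.6837, so reliability = 0.7836.
Error variance = 49.368 − 38.6837 = 10.6843; SEM = √10.6843 = 3.269.

3.269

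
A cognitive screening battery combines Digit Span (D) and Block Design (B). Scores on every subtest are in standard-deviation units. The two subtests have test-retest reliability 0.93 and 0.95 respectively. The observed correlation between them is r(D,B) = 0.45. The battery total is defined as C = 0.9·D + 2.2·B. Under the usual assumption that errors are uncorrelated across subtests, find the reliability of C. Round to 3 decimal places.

Var(C) = 0.9² + 2.2² + 2·[1.98·0.45] = 5.65 + 1.782 = 7.432.
With uncorrelated errors the cross-covariances are all true-score covariance, so they carry over unchanged; only the diagonal terms shrink to ρᵢσᵢ².
True-score variance = [0.9²·0.93 + 2.2²·0.95] + 1.782 = 5.3513 + 1.782 = 7.1333.
Reliability = 7.1333 / 7.432 = 0.960.

0.960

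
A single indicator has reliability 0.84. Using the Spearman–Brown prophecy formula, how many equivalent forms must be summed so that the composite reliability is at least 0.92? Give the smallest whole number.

3

k ≥ ρ*(1−ρ₁)/(ρ₁(1−ρ*)) = 0.92·0.16 / (0.84·0.08) = 2.190.
Smallest integer k = 3.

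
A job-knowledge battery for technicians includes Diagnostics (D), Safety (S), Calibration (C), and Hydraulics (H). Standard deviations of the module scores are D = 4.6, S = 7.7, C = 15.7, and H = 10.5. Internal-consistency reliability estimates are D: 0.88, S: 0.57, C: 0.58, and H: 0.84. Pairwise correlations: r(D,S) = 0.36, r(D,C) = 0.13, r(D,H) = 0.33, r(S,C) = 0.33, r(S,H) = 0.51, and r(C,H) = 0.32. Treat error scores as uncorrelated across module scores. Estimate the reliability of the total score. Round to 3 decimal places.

Var(D+S+C+H) = 4.6² + 7.7² + 15.7² + 10.5² + 2·[4.6·7.7·0.36 + 4.6·15.7·0.13 + 4.6·10.5·0.33 + 7.7·15.7·0.33 + 7.7·10.5·0.51 + 15.7·10.5·0.32] = 437.19 + 343.916 = 781.106.
With uncorrelated errors the cross-covariances are all true-score covariance, so they carry over unchanged; only the diagonal terms shrink to ρᵢσᵢ².
True-score variance = [4.6²·0.88 + 7.7²·0.57 + 15.7²·0.58 + 10.5²·0.84] + 343.916 = 287.99 + 343.916 = 631.906.
Reliability = 631.906 / 781.106 = 0.809.

0.809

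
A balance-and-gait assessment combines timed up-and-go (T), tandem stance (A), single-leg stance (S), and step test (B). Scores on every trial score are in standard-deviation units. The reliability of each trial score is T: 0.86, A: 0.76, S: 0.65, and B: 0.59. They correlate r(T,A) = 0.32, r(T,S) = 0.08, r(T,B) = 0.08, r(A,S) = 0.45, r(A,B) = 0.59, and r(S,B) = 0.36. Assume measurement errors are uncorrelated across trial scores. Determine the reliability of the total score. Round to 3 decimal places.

Var(T+A+S+B) = 4 + 2·[0.32 + 0.08 + 0.08 + 0.45 + 0.59 + 0.36] = 4 + 3.76 = 7.76.
Because errors are independent across components, Cov(Tᵢ,Tⱼ) = Cov(Xᵢ,Xⱼ); the off-diagonal part of the true-score variance is the same as above.
True-score variance = [0.86 + 0.76 + 0.65 + 0.59] + 3.76 = 2.86 + 3.76 = 6.62.
Reliability = 6.62 / 7.76 = 0.853.

0.853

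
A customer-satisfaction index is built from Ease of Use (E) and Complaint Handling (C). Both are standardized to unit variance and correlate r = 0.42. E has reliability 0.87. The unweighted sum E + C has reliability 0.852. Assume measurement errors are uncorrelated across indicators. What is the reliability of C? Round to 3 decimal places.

Var(E+C) = 2 + 2·0.42 = 2.840.
True-score variance = ρ_E + ρ_C + 2·0.42, so 0.852 = (0.87 + ρ_C + 0.84) / 2.840.
ρ_C = 0.852·2.840 − 0.87 − 0.84 = 0.710.

0.710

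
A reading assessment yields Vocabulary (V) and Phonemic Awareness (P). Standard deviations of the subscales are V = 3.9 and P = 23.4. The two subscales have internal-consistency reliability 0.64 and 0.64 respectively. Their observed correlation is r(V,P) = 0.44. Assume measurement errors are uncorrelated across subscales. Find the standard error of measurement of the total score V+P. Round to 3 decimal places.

Var(total) = 562.77 + 80.3088 = 643.079.
True-score variance = 360.173 + 80.3088 = 440.482, so reliability = 0.6850.
Error variance = 643.079 − 440.482 = 202.597; SEM = √202.597 = 14.234.

14.234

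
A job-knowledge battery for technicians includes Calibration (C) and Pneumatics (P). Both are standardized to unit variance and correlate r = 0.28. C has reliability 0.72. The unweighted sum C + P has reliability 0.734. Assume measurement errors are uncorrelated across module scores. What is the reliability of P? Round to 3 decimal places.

0.599

Var(C+P) = 2 + 2·0.28 = 2.560.
True-score variance = ρ_C + ρ_P + 2·0.28, so 0.734 = (0.72 + ρ_P + 0.56) / 2.560.
ρ_P = 0.734·2.560 − 0.72 − 0.56 = 0.599.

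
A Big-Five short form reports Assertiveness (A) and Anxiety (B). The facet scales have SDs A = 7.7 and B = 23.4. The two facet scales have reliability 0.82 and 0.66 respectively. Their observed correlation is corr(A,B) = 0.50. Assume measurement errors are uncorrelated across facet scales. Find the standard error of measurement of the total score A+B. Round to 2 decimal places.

Var(total) = 606.85 + 180.18 = 787.03.
True-score variance = 410.007 + 180.18 = 590.187, so reliability = 0.7499.
Error variance = 787.03 − 590.187 = 196.843; SEM = √196.843 = 14.03.

14.03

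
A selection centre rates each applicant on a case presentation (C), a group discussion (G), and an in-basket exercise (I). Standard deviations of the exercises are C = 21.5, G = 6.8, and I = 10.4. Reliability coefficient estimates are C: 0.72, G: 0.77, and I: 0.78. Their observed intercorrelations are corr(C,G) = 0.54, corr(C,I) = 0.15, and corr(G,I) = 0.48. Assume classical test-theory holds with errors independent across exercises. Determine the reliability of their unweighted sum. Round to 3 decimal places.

Var(C+G+I) = 21.5² + 6.8² + 10.4² + 2·[21.5·6.8·0.54 + 21.5·10.4·0.15 + 6.8·10.4·0.48] = 616.65 + 292.867 = 909.517.
Because errors are independent across components, Cov(Tᵢ,Tⱼ) = Cov(Xᵢ,Xⱼ); the off-diagonal part of the true-score variance is the same as above.
True-score variance = [21.5²·0.72 + 6.8²·0.77 + 10.4²·0.78] + 292.867 = 452.79 + 292.867 = 745.657.
Reliability = 745.657 / 909.517 = 0.820.

0.820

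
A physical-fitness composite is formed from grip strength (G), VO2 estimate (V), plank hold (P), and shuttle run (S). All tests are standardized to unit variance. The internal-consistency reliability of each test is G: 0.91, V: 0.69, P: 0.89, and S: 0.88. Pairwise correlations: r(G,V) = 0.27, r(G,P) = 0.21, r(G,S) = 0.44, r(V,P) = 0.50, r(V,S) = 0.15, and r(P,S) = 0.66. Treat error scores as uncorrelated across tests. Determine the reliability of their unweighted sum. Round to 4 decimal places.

Var(G+V+P+S) = 4 + 2·[0.27 + 0.21 + 0.44 + 0.50 + 0.15 + 0.66] = 4 + 4.46 = 8.46.
Because errors are independent across components, Cov(Tᵢ,Tⱼ) = Cov(Xᵢ,Xⱼ); the off-diagonal part of the true-score variance is the same as above.
True-score variance = [0.91 + 0.69 + 0.89 + 0.88] + 4.46 = 3.37 + 4.46 = 7.83.
Reliability = 7.83 / 8.46 = 0.9255.

0.9255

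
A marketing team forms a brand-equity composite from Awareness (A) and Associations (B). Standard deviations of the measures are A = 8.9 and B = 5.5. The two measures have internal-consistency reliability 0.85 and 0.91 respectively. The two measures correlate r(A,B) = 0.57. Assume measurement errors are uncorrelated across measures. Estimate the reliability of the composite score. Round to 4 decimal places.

Var(A+B) = 8.9² + 5.5² + 2·[8.9·5.5·0.57] = 109.46 + 55.803 = 165.263.
Because errors are independent across components, Cov(Tᵢ,Tⱼ) = Cov(Xᵢ,Xⱼ); the off-diagonal part of the true-score variance is the same as above.
True-score variance = [8.9²·0.85 + 5.5²·0.91] + 55.803 = 94.856 + 55.803 = 150.659.
Reliability = 150.659 / 165.263 = 0.9116.

0.9116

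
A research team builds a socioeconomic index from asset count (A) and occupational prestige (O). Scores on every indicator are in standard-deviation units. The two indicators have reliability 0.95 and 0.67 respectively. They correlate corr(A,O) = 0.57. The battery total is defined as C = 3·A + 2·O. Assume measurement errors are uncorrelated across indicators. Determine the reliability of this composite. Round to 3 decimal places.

0.911

Var(C) = 3² + 2² + 2·[6·0.57] = 13 + 6.84 = 19.84.
With uncorrelated errors the cross-covariances are all true-score covariance, so they carry over unchanged; only the diagonal terms shrink to ρᵢσᵢ².
True-score variance = [3²·0.95 + 2²·0.67] + 6.84 = 11.23 + 6.84 = 18.07.
Reliability = 18.07 / 19.84 = 0.911.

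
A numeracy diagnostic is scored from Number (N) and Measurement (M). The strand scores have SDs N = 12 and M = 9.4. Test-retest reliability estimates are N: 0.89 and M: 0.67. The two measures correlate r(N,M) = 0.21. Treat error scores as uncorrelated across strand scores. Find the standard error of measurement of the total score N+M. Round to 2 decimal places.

6.71

Var(total) = 232.36 + 47.376 = 279.736.
True-score variance = 187.361 + 47.376 = 234.737, so reliability = 0.8391.
Error variance = 279.736 − 234.737 = 44.9988; SEM = √44.9988 = 6.71.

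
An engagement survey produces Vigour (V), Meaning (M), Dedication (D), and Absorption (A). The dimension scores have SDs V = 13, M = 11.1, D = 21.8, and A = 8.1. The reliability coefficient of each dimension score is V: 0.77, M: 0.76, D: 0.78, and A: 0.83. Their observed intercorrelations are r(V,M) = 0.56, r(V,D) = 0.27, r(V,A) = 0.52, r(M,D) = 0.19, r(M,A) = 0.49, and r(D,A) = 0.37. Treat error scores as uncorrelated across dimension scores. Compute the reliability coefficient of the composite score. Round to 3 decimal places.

0.883

Var(V+M+D+A) = 13² + 11.1² + 21.8² + 8.1² + 2·[13·11.1·0.56 + 13·21.8·0.27 + 13·8.1·0.52 + 11.1·21.8·0.19 + 11.1·8.1·0.49 + 21.8·8.1·0.37] = 833.06 + 734.897 = 1567.96.
Under uncorrelated errors the observed covariances equal the true-score covariances, so only the own-variance terms attenuate.
True-score variance = [13²·0.77 + 11.1²·0.76 + 21.8²·0.78 + 8.1²·0.83] + 734.897 = 648.913 + 734.897 = 1383.81.
Reliability = 1383.81 / 1567.96 = 0.883.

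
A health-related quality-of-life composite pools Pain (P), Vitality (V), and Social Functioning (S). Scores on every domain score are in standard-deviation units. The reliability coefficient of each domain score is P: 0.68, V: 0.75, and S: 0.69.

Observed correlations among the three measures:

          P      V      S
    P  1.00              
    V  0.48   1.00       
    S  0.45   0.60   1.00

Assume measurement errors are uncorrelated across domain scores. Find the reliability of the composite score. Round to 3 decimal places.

0.855

Var(P+V+S) = 3 + 2·[0.48 + 0.45 + 0.60] = 3 + 3.06 = 6.06.
Because errors are independent across components, Cov(Tᵢ,Tⱼ) = Cov(Xᵢ,Xⱼ); the off-diagonal part of the true-score variance is the same as above.
True-score variance = [0.68 + 0.75 + 0.69] + 3.06 = 2.12 + 3.06 = 5.18.
Reliability = 5.18 / 6.06 = 0.855.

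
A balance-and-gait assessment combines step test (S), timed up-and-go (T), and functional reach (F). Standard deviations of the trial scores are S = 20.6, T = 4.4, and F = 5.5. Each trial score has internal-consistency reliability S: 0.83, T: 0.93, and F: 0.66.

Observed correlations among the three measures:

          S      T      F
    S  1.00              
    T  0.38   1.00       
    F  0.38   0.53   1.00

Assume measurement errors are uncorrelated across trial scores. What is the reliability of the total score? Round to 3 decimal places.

Var(S+T+F) = 20.6² + 4.4² + 5.5² + 2·[20.6·4.4·0.38 + 20.6·5.5·0.38 + 4.4·5.5·0.53] = 473.97 + 180.646 = 654.616.
With uncorrelated errors the cross-covariances are all true-score covariance, so they carry over unchanged; only the diagonal terms shrink to ρᵢσᵢ².
True-score variance = [20.6²·0.83 + 4.4²·0.93 + 5.5²·0.66] + 180.646 = 390.189 + 180.646 = 570.835.
Reliability = 570.835 / 654.616 = 0.872.

0.872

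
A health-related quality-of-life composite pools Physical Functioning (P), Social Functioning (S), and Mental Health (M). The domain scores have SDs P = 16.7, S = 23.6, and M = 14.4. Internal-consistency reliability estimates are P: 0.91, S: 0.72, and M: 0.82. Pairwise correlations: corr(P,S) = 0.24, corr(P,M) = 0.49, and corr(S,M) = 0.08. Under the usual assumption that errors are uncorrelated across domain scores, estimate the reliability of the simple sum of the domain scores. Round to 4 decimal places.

0.8566

Var(P+S+M) = 16.7² + 23.6² + 14.4² + 2·[16.7·23.6·0.24 + 16.7·14.4·0.49 + 23.6·14.4·0.08] = 1043.21 + 479.222 = 1522.43.
Because errors are independent across components, Cov(Tᵢ,Tⱼ) = Cov(Xᵢ,Xⱼ); the off-diagonal part of the true-score variance is the same as above.
True-score variance = [16.7²·0.91 + 23.6²·0.72 + 14.4²·0.82] + 479.222 = 824.836 + 479.222 = 1304.06.
Reliability = 1304.06 / 1522.43 = 0.8566.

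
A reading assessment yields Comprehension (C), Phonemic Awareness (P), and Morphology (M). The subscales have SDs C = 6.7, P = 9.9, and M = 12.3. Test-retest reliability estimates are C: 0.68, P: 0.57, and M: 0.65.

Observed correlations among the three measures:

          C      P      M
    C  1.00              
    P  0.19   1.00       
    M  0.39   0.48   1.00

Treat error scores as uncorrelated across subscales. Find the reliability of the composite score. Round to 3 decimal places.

Var(C+P+M) = 6.7² + 9.9² + 12.3² + 2·[6.7·9.9·0.19 + 6.7·12.3·0.39 + 9.9·12.3·0.48] = 294.19 + 206.384 = 500.574.
Because errors are independent across components, Cov(Tᵢ,Tⱼ) = Cov(Xᵢ,Xⱼ); the off-diagonal part of the true-score variance is the same as above.
True-score variance = [6.7²·0.68 + 9.9²·0.57 + 12.3²·0.65] + 206.384 = 184.729 + 206.384 = 391.114.
Reliability = 391.114 / 500.574 = 0.781.

0.781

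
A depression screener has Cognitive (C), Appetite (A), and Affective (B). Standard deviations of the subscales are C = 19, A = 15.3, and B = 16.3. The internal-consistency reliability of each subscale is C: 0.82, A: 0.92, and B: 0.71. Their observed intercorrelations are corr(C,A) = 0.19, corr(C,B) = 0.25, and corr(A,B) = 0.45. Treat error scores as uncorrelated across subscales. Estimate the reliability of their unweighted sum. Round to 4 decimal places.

0.8810

Var(C+A+B) = 19² + 15.3² + 16.3² + 2·[19·15.3·0.19 + 19·16.3·0.25 + 15.3·16.3·0.45] = 860.78 + 489.767 = 1350.55.
Under uncorrelated errors the observed covariances equal the true-score covariances, so only the own-variance terms attenuate.
True-score variance = [19²·0.82 + 15.3²·0.92 + 16.3²·0.71] + 489.767 = 700.023 + 489.767 = 1189.79.
Reliability = 1189.79 / 1350.55 = 0.8810.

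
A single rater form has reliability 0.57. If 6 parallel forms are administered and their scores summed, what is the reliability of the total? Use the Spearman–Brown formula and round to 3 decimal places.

0.888

ρ_k = kρ / (1 + (k−1)ρ) = 6·0.57 / (1 + 5·0.57) = 3.420 / 3.850 = 0.888.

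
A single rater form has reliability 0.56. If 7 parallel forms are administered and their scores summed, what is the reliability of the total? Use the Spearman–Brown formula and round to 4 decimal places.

0.8991

ρ_k = kρ / (1 + (k−1)ρ) = 7·0.56 / (1 + 6·0.56) = 3.920 / 4.360 = 0.8991.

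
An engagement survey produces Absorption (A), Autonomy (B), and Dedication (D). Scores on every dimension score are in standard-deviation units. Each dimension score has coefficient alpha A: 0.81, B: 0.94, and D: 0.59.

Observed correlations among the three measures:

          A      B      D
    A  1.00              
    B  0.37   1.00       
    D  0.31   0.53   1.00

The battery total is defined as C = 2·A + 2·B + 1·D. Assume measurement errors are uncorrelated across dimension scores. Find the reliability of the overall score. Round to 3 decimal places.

0.908

Var(C) = 2² + 2² + 1 + 2·[4·0.37 + 2·0.31 + 2·0.53] = 9 + 6.32 = 15.32.
Under uncorrelated errors the observed covariances equal the true-score covariances, so only the own-variance terms attenuate.
True-score variance = [2²·0.81 + 2²·0.94 + 0.59] + 6.32 = 7.59 + 6.32 = 13.91.
Reliability = 13.91 / 15.32 = 0.908.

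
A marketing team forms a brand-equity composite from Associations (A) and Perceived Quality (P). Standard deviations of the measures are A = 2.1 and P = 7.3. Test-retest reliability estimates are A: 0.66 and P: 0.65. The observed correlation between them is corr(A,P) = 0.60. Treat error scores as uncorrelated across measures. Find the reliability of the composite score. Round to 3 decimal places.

0.735

Var(A+P) = 2.1² + 7.3² + 2·[2.1·7.3·0.60] = 57.7 + 18.396 = 76.096.
Under uncorrelated errors the observed covariances equal the true-score covariances, so only the own-variance terms attenuate.
True-score variance = [2.1²·0.66 + 7.3²·0.65] + 18.396 = 37.5491 + 18.396 = 55.9451.
Reliability = 55.9451 / 76.096 = 0.735.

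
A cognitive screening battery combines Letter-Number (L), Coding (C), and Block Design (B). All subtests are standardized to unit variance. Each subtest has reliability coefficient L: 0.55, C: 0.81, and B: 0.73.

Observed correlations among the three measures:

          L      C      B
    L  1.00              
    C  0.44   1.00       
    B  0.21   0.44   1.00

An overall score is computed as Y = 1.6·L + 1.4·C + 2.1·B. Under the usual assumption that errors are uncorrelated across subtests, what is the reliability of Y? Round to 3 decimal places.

Var(Y) = 1.6² + 1.4² + 2.1² + 2·[2.24·0.44 + 3.36·0.21 + 2.94·0.44] = 8.93 + 5.9696 = 14.8996.
Under uncorrelated errors the observed covariances equal the true-score covariances, so only the own-variance terms attenuate.
True-score variance = [1.6²·0.55 + 1.4²·0.81 + 2.1²·0.73] + 5.9696 = 6.2149 + 5.9696 = 12.1845.
Reliability = 12.1845 / 14.8996 = 0.818.

0.818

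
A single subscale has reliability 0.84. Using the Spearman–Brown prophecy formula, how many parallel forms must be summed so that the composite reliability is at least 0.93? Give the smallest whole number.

k ≥ ρ*(1−ρ₁)/(ρ₁(1−ρ*)) = 0.93·0.16 / (0.84·0.07) = 2.531.
Smallest integer k = 3.

3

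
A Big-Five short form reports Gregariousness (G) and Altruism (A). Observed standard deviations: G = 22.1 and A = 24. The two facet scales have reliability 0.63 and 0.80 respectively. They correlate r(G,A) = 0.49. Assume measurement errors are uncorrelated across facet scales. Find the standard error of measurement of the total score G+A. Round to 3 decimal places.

17.202

Var(total) = 1064.41 + 519.792 = 1584.2.
True-score variance = 768.498 + 519.792 = 1288.29, so reliability = 0.8132.
Error variance = 1584.2 − 1288.29 = 295.912; SEM = √295.912 = 17.202.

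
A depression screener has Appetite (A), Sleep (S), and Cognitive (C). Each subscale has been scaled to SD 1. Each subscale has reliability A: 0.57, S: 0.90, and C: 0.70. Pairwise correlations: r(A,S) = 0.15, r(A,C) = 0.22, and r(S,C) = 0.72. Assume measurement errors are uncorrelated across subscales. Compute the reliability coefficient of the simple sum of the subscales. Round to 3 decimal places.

Var(A+S+C) = 3 + 2·[0.15 + 0.22 + 0.72] = 3 + 2.18 = 5.18.
Under uncorrelated errors the observed covariances equal the true-score covariances, so only the own-variance terms attenuate.
True-score variance = [0.57 + 0.90 + 0.70] + 2.18 = 2.17 + 2.18 = 4.35.
Reliability = 4.35 / 5.18 = 0.840.

0.840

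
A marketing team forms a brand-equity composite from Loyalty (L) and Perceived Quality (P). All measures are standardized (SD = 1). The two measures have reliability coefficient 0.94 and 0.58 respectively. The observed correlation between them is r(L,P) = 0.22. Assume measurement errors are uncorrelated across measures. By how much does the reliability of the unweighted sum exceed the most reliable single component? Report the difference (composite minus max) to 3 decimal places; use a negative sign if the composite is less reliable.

-0.137

Var(sum) = 2 + 0.44 = 2.44; true-score variance = 1.52 + 0.44 = 1.96; composite reliability = 0.8033.
Max component reliability = 0.9400.
Difference = 0.8033 − 0.9400 = -0.137.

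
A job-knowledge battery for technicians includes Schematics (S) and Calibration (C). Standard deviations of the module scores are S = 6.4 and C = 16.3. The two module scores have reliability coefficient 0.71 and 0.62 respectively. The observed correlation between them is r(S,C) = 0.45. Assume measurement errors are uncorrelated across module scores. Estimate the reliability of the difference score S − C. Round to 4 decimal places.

0.4696

Var(S−C) = 6.4² + 16.3² − 2·6.4·16.3·0.45 = 306.65 − 93.888 = 212.762.
Because errors are independent across components, Cov(Tᵢ,Tⱼ) = Cov(Xᵢ,Xⱼ); the off-diagonal part of the true-score variance is the same as above.
True-score variance = [6.4²·0.71 + 16.3²·0.62] − 93.888 = 193.809 − 93.888 = 99.9214.
Reliability = 99.9214 / 212.762 = 0.4696.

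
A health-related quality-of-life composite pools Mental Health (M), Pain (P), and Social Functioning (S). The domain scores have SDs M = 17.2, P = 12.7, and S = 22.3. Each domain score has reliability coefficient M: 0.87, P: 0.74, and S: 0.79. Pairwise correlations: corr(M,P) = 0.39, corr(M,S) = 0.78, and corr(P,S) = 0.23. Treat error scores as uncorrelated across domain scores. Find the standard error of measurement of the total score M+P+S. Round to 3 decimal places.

Var(total) = 954.42 + 899.013 = 1853.43.
True-score variance = 769.594 + 899.013 = 1668.61, so reliability = 0.9003.
Error variance = 1853.43 − 1668.61 = 184.825; SEM = √184.825 = 13.595.

13.595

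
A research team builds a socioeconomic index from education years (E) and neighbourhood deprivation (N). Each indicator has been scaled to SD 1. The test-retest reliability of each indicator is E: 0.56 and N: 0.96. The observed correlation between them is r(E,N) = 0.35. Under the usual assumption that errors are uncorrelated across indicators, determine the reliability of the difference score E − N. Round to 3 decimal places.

0.631

Var(E−N) = 1 + 1 − 2·0.35 = 2 − 0.7 = 1.3.
Under uncorrelated errors the observed covariances equal the true-score covariances, so only the own-variance terms attenuate.
True-score variance = [0.56 + 0.96] − 0.7 = 1.52 − 0.7 = 0.82.
Reliability = 0.82 / 1.3 = 0.631.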